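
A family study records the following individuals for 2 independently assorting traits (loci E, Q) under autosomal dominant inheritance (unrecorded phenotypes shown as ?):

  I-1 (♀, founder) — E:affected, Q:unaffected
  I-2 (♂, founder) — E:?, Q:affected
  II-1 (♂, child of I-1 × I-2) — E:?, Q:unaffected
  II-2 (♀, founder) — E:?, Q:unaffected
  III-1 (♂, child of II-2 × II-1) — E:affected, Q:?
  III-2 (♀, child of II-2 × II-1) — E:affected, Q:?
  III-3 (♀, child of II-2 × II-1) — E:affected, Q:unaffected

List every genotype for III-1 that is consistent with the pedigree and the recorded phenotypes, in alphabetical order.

E/I-1 aff ·: Ee|EE
E/I-2 ? ·: ee|Ee|EE
E/II-1 ? I-1×I-2: ee|Ee|EE
E/II-2 ? ·: ee|Ee|EE
E/III-1 aff II-2×II-1: Ee|EE
E/III-2 aff II-2×II-1: Ee|EE
E/III-3 aff II-2×II-1: Ee|EE
⇒ E over [I-1,I-2,II-1,II-2,III-1,III-2,III-3]: 129 consistent
Q/I-1 un ·: qq
Q/I-2 aff ·: Qq
Q/II-1 un I-1×I-2: qq
Q/II-2 un ·: qq
Q/III-1 ? II-2×II-1: qq
Q/III-2 ? II-2×II-1: qq
Q/III-3 un II-2×II-1: qq
⇒ Q over [I-1,I-2,II-1,II-2,III-1,III-2,III-3]: 1 consistent

III-1 ∈ {EE qq, Ee qq}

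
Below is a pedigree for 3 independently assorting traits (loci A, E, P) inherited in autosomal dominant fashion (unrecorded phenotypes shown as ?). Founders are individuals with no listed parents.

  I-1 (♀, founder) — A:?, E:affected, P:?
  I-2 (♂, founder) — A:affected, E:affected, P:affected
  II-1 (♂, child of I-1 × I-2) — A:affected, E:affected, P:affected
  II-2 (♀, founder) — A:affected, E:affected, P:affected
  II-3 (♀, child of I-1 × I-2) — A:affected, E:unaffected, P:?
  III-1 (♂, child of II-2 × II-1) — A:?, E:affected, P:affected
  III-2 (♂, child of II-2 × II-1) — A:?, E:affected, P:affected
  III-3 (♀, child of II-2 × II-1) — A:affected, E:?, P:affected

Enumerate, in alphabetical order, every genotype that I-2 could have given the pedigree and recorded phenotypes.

A/I-1 ? ·: aa|Aa|AA
A/I-2 aff ·: Aa|AA
A/II-1 aff I-1×I-2: Aa|AA
A/II-2 aff ·: Aa|AA
A/II-3 aff I-1×I-2: Aa|AA
A/III-1 ? II-2×II-1: aa|Aa|AA
A/III-2 ? II-2×II-1: aa|Aa|AA
A/III-3 aff II-2×II-1: Aa|AA
⇒ A over [I-1,I-2,II-1,II-2,II-3,III-1,III-2,III-3]: 271 consistent
E/I-1 aff ·: Ee
E/I-2 aff ·: Ee
E/II-1 aff I-1×I-2: Ee|EE
E/II-2 aff ·: Ee|EE
E/II-3 un I-1×I-2: ee
E/III-1 aff II-2×II-1: Ee|EE
E/III-2 aff II-2×II-1: Ee|EE
E/III-3 ? II-2×II-1: ee|Ee|EE
⇒ E over [I-1,I-2,II-1,II-2,II-3,III-1,III-2,III-3]: 29 consistent
P/I-1 ? ·: pp|Pp|PP
P/I-2 aff ·: Pp|PP
P/II-1 aff I-1×I-2: Pp|PP
P/II-2 aff ·: Pp|PP
P/II-3 ? I-1×I-2: pp|Pp|PP
P/III-1 aff II-2×II-1: Pp|PP
P/III-2 aff II-2×II-1: Pp|PP
P/III-3 aff II-2×II-1: Pp|PP
⇒ P over [I-1,I-2,II-1,II-2,II-3,III-1,III-2,III-3]: 232 consistent

I-2 ∈ {AA Ee PP, AA Ee Pp, Aa Ee PP, Aa Ee Pp}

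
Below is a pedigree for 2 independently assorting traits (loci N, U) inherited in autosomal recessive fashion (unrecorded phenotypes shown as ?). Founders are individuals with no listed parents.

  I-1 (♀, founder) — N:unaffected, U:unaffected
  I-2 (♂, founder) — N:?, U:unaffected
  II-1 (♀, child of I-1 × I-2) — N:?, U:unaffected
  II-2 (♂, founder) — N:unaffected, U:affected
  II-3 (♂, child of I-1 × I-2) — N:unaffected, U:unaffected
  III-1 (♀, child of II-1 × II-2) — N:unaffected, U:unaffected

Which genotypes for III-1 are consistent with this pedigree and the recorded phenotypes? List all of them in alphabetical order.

N/I-1 un ·: NN|Nn
N/I-2 ? ·: NN|Nn|nn
N/II-1 ? I-1×I-2: NN|Nn|nn
N/II-2 un ·: NN|Nn
N/II-3 un I-1×I-2: NN|Nn
N/III-1 un II-1×II-2: NN|Nn
⇒ N over [I-1,I-2,II-1,II-2,II-3,III-1]: 59 consistent
U/I-1 un ·: UU|Uu
U/I-2 un ·: UU|Uu
U/II-1 un I-1×I-2: UU|Uu
U/II-2 aff ·: uu
U/II-3 un I-1×I-2: UU|Uu
U/III-1 un II-1×II-2: Uu
⇒ U over [I-1,I-2,II-1,II-2,II-3,III-1]: 13 consistent

III-1 ∈ {NN Uu, Nn Uu}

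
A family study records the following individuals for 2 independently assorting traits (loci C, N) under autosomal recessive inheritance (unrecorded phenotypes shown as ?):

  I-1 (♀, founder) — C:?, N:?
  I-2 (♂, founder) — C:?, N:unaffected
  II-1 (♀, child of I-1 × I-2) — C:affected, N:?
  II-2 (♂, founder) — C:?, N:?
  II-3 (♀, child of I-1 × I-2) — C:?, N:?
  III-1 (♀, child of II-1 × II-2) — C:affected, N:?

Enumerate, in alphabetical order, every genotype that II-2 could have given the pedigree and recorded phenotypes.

C/I-1 ? ·: Cc|cc
C/I-2 ? ·: Cc|cc
C/II-1 aff I-1×I-2: cc
C/II-2 ? ·: Cc|cc
C/II-3 ? I-1×I-2: CC|Cc|cc
C/III-1 aff II-1×II-2: cc
⇒ C over [I-1,I-2,II-1,II-2,II-3,III-1]: 16 consistent
N/I-1 ? ·: NN|Nn|nn
N/I-2 un ·: NN|Nn
N/II-1 ? I-1×I-2: NN|Nn|nn
N/II-2 ? ·: NN|Nn|nn
N/II-3 ? I-1×I-2: NN|Nn|nn
N/III-1 ? II-1×II-2: NN|Nn|nn
⇒ N over [I-1,I-2,II-1,II-2,II-3,III-1]: 122 consistent

II-2 ∈ {Cc NN, Cc Nn, Cc nn, cc NN, cc Nn, cc nn}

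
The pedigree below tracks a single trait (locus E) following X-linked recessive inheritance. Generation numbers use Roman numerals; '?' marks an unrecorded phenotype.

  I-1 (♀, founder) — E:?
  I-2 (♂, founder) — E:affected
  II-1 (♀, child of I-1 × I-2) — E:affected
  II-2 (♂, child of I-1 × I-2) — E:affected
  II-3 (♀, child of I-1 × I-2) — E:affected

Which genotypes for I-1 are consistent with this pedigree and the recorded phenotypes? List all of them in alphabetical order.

I-1 ∈ {X^EX^e, X^eX^e}

E/I-1 ? ·: X^EX^e|X^eX^e
E/I-2 aff ·: X^eY
E/II-1 aff I-1×I-2: X^eX^e
E/II-2 aff I-1×I-2: X^eY
E/II-3 aff I-1×I-2: X^eX^e
⇒ E over [I-1,I-2,II-1,II-2,II-3]: 2 consistent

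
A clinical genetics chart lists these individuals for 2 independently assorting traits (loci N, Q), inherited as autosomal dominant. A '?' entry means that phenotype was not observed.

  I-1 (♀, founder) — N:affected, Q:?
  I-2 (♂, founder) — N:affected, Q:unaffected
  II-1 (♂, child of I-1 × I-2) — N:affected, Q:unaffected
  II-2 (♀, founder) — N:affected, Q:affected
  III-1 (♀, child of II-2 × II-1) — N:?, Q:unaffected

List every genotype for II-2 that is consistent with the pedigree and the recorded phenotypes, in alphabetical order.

N/I-1 aff ·: Nn|NN
N/I-2 aff ·: Nn|NN
N/II-1 aff I-1×I-2: Nn|NN
N/II-2 aff ·: Nn|NN
N/III-1 ? II-2×II-1: nn|Nn|NN
⇒ N over [I-1,I-2,II-1,II-2,III-1]: 27 consistent
Q/I-1 ? ·: qq|Qq
Q/I-2 un ·: qq
Q/II-1 un I-1×I-2: qq
Q/II-2 aff ·: Qq
Q/III-1 un II-2×II-1: qq
⇒ Q over [I-1,I-2,II-1,II-2,III-1]: 2 consistent

II-2 ∈ {NN Qq, Nn Qq}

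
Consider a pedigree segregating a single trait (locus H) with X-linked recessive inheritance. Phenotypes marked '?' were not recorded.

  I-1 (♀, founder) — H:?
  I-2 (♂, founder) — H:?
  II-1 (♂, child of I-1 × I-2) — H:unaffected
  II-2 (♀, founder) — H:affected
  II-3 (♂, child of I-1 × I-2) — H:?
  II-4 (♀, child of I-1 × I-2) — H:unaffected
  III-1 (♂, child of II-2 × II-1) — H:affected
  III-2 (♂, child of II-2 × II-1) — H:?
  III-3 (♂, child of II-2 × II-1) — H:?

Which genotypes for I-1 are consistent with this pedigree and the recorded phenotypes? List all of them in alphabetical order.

H/I-1 ? ·: X^HX^H|X^HX^h
H/I-2 ? ·: X^HY|X^hY
H/II-1 un I-1×I-2: X^HY
H/II-2 aff ·: X^hX^h
H/II-3 ? I-1×I-2: X^HY|X^hY
H/II-4 un I-1×I-2: X^HX^H|X^HX^h
H/III-1 aff II-2×II-1: X^hY
H/III-2 ? II-2×II-1: X^hY
H/III-3 ? II-2×II-1: X^hY
⇒ H over [I-1,I-2,II-1,II-2,II-3,II-4,III-1,III-2,III-3]: 8 consistent

I-1 ∈ {X^HX^H, X^HX^h}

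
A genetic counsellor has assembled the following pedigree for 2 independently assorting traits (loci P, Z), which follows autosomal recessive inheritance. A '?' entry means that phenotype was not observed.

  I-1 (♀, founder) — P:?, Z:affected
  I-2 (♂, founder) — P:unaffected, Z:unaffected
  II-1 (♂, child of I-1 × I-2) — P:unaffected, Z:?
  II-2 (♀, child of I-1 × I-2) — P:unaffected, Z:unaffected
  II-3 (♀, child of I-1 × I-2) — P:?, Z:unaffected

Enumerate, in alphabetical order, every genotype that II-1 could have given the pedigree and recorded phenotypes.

P/I-1 ? ·: PP|Pp|pp
P/I-2 un ·: PP|Pp
P/II-1 un I-1×I-2: PP|Pp
P/II-2 un I-1×I-2: PP|Pp
P/II-3 ? I-1×I-2: PP|Pp|pp
⇒ P over [I-1,I-2,II-1,II-2,II-3]: 32 consistent
Z/I-1 aff ·: zz
Z/I-2 un ·: ZZ|Zz
Z/II-1 ? I-1×I-2: Zz|zz
Z/II-2 un I-1×I-2: Zz
Z/II-3 un I-1×I-2: Zz
⇒ Z over [I-1,I-2,II-1,II-2,II-3]: 3 consistent

II-1 ∈ {PP Zz, PP zz, Pp Zz, Pp zz}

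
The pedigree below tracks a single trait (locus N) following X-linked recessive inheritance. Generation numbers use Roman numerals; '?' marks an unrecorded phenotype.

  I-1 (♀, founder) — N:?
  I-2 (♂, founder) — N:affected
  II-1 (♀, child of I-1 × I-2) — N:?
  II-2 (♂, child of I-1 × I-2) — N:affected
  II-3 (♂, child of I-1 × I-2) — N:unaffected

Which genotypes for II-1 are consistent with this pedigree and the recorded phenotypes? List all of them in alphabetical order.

II-1 ∈ {X^NX^n, X^nX^n}

N/I-1 ? ·: X^NX^n
N/I-2 aff ·: X^nY
N/II-1 ? I-1×I-2: X^NX^n|X^nX^n
N/II-2 aff I-1×I-2: X^nY
N/II-3 un I-1×I-2: X^NY
⇒ N over [I-1,I-2,II-1,II-2,II-3]: 2 consistent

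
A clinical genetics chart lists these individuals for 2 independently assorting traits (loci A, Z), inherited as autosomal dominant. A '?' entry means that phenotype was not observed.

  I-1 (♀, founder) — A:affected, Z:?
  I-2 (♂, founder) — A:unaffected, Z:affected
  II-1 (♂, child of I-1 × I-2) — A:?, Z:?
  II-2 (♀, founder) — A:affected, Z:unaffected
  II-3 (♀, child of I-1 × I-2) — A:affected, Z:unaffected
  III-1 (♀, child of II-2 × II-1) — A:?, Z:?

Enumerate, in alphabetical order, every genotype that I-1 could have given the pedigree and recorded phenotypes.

A/I-1 aff ·: Aa|AA
A/I-2 un ·: aa
A/II-1 ? I-1×I-2: aa|Aa
A/II-2 aff ·: Aa|AA
A/II-3 aff I-1×I-2: Aa
A/III-1 ? II-2×II-1: aa|Aa|AA
⇒ A over [I-1,I-2,II-1,II-2,II-3,III-1]: 13 consistent
Z/I-1 ? ·: zz|Zz
Z/I-2 aff ·: Zz
Z/II-1 ? I-1×I-2: zz|Zz|ZZ
Z/II-2 un ·: zz
Z/II-3 un I-1×I-2: zz
Z/III-1 ? II-2×II-1: zz|Zz
⇒ Z over [I-1,I-2,II-1,II-2,II-3,III-1]: 7 consistent

I-1 ∈ {AA Zz, AA zz, Aa Zz, Aa zz}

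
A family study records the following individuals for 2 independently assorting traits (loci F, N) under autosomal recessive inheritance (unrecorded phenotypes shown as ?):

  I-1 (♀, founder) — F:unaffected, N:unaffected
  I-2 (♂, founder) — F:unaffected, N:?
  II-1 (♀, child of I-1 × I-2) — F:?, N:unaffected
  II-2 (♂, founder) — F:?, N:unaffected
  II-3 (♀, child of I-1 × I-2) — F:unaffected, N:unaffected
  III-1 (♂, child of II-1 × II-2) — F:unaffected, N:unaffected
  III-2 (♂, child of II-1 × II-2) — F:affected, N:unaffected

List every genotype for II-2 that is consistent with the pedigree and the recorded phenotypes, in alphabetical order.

F/I-1 un ·: FF|Ff
F/I-2 un ·: FF|Ff
F/II-1 ? I-1×I-2: Ff|ff
F/II-2 ? ·: Ff|ff
F/II-3 un I-1×I-2: FF|Ff
F/III-1 un II-1×II-2: FF|Ff
F/III-2 aff II-1×II-2: ff
⇒ F over [I-1,I-2,II-1,II-2,II-3,III-1,III-2]: 20 consistent
N/I-1 un ·: NN|Nn
N/I-2 ? ·: NN|Nn|nn
N/II-1 un I-1×I-2: NN|Nn
N/II-2 un ·: NN|Nn
N/II-3 un I-1×I-2: NN|Nn
N/III-1 un II-1×II-2: NN|Nn
N/III-2 un II-1×II-2: NN|Nn
⇒ N over [I-1,I-2,II-1,II-2,II-3,III-1,III-2]: 99 consistent

II-2 ∈ {Ff NN, Ff Nn, ff NN, ff Nn}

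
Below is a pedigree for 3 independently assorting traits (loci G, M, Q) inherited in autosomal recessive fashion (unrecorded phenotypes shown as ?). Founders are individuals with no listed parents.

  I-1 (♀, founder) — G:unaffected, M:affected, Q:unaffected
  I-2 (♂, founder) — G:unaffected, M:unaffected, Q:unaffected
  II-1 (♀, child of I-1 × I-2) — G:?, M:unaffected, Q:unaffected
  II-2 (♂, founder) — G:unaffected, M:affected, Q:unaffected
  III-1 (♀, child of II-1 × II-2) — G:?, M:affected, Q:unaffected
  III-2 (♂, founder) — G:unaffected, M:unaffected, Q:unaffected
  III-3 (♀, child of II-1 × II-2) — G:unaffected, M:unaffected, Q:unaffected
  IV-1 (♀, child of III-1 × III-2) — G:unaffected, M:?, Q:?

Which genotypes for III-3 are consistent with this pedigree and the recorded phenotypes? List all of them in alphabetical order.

III-3 ∈ {GG Mm QQ, GG Mm Qq, Gg Mm QQ, Gg Mm Qq}

G/I-1 un ·: GG|Gg
G/I-2 un ·: GG|Gg
G/II-1 ? I-1×I-2: GG|Gg|gg
G/II-2 un ·: GG|Gg
G/III-1 ? II-1×II-2: GG|Gg|gg
G/III-2 un ·: GG|Gg
G/III-3 un II-1×II-2: GG|Gg
G/IV-1 un III-1×III-2: GG|Gg
⇒ G over [I-1,I-2,II-1,II-2,III-1,III-2,III-3,IV-1]: 174 consistent
M/I-1 aff ·: mm
M/I-2 un ·: MM|Mm
M/II-1 un I-1×I-2: Mm
M/II-2 aff ·: mm
M/III-1 aff II-1×II-2: mm
M/III-2 un ·: MM|Mm
M/III-3 un II-1×II-2: Mm
M/IV-1 ? III-1×III-2: Mm|mm
⇒ M over [I-1,I-2,II-1,II-2,III-1,III-2,III-3,IV-1]: 6 consistent
Q/I-1 un ·: QQ|Qq
Q/I-2 un ·: QQ|Qq
Q/II-1 un I-1×I-2: QQ|Qq
Q/II-2 un ·: QQ|Qq
Q/III-1 un II-1×II-2: QQ|Qq
Q/III-2 un ·: QQ|Qq
Q/III-3 un II-1×II-2: QQ|Qq
Q/IV-1 ? III-1×III-2: QQ|Qq|qq
⇒ Q over [I-1,I-2,II-1,II-2,III-1,III-2,III-3,IV-1]: 172 consistent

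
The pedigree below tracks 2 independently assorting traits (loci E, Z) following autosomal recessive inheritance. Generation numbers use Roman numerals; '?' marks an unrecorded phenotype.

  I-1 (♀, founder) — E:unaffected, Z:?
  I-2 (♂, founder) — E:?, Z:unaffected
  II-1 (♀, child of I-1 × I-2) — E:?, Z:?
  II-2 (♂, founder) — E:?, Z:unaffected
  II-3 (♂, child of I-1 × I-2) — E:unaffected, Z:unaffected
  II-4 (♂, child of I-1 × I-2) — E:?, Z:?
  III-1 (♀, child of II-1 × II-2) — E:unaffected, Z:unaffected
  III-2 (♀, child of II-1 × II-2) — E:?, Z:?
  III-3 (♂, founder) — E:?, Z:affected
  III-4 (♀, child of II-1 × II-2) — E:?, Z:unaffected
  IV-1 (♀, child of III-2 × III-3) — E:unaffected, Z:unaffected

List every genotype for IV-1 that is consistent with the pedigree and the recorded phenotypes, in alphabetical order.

IV-1 ∈ {EE Zz, Ee Zz}

E/I-1 un ·: EE|Ee
E/I-2 ? ·: EE|Ee|ee
E/II-1 ? I-1×I-2: EE|Ee|ee
E/II-2 ? ·: EE|Ee|ee
E/II-3 un I-1×I-2: EE|Ee
E/II-4 ? I-1×I-2: EE|Ee|ee
E/III-1 un II-1×II-2: EE|Ee
E/III-2 ? II-1×II-2: EE|Ee|ee
E/III-3 ? ·: EE|Ee|ee
E/III-4 ? II-1×II-2: EE|Ee|ee
E/IV-1 un III-2×III-3: EE|Ee
⇒ E over [I-1,I-2,II-1,II-2,II-3,II-4,III-1,III-2,III-3,III-4,IV-1]: 2799 consistent
Z/I-1 ? ·: ZZ|Zz|zz
Z/I-2 un ·: ZZ|Zz
Z/II-1 ? I-1×I-2: ZZ|Zz|zz
Z/II-2 un ·: ZZ|Zz
Z/II-3 un I-1×I-2: ZZ|Zz
Z/II-4 ? I-1×I-2: ZZ|Zz|zz
Z/III-1 un II-1×II-2: ZZ|Zz
Z/III-2 ? II-1×II-2: ZZ|Zz
Z/III-3 aff ·: zz
Z/III-4 un II-1×II-2: ZZ|Zz
Z/IV-1 un III-2×III-3: Zz
⇒ Z over [I-1,I-2,II-1,II-2,II-3,II-4,III-1,III-2,III-3,III-4,IV-1]: 423 consistent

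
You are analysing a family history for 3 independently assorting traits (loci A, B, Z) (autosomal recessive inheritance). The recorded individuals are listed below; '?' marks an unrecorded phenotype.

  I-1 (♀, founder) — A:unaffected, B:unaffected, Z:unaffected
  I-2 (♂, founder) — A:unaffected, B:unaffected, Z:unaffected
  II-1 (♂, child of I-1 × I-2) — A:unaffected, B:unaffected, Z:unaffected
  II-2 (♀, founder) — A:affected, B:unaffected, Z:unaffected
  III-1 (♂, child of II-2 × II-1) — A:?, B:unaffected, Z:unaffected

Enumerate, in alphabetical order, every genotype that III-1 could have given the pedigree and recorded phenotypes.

III-1 ∈ {Aa BB ZZ, Aa BB Zz, Aa Bb ZZ, Aa Bb Zz, aa BB ZZ, aa BB Zz, aa Bb ZZ, aa Bb Zz}

A/I-1 un ·: AA|Aa
A/I-2 un ·: AA|Aa
A/II-1 un I-1×I-2: AA|Aa
A/II-2 aff ·: aa
A/III-1 ? II-2×II-1: Aa|aa
⇒ A over [I-1,I-2,II-1,II-2,III-1]: 10 consistent
B/I-1 un ·: BB|Bb
B/I-2 un ·: BB|Bb
B/II-1 un I-1×I-2: BB|Bb
B/II-2 un ·: BB|Bb
B/III-1 un II-2×II-1: BB|Bb
⇒ B over [I-1,I-2,II-1,II-2,III-1]: 24 consistent
Z/I-1 un ·: ZZ|Zz
Z/I-2 un ·: ZZ|Zz
Z/II-1 un I-1×I-2: ZZ|Zz
Z/II-2 un ·: ZZ|Zz
Z/III-1 un II-2×II-1: ZZ|Zz
⇒ Z over [I-1,I-2,II-1,II-2,III-1]: 24 consistent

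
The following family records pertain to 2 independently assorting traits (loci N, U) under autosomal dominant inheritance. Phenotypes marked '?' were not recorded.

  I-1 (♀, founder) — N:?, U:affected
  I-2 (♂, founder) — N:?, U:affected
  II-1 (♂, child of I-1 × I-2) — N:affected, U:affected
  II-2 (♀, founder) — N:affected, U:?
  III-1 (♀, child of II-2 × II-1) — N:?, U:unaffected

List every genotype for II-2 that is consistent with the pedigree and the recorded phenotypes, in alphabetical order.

N/I-1 ? ·: nn|Nn|NN
N/I-2 ? ·: nn|Nn|NN
N/II-1 aff I-1×I-2: Nn|NN
N/II-2 aff ·: Nn|NN
N/III-1 ? II-2×II-1: nn|Nn|NN
⇒ N over [I-1,I-2,II-1,II-2,III-1]: 47 consistent
U/I-1 aff ·: Uu|UU
U/I-2 aff ·: Uu|UU
U/II-1 aff I-1×I-2: Uu
U/II-2 ? ·: uu|Uu
U/III-1 un II-2×II-1: uu
⇒ U over [I-1,I-2,II-1,II-2,III-1]: 6 consistent

II-2 ∈ {NN Uu, NN uu, Nn Uu, Nn uu}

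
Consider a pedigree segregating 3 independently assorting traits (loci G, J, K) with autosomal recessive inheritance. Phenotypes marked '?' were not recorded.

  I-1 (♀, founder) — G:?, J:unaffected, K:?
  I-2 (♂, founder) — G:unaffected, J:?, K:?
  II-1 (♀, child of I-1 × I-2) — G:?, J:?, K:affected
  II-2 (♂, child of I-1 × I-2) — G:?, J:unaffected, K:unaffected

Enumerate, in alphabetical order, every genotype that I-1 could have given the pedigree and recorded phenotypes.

G/I-1 ? ·: GG|Gg|gg
G/I-2 un ·: GG|Gg
G/II-1 ? I-1×I-2: GG|Gg|gg
G/II-2 ? I-1×I-2: GG|Gg|gg
⇒ G over [I-1,I-2,II-1,II-2]: 23 consistent
J/I-1 un ·: JJ|Jj
J/I-2 ? ·: JJ|Jj|jj
J/II-1 ? I-1×I-2: JJ|Jj|jj
J/II-2 un I-1×I-2: JJ|Jj
⇒ J over [I-1,I-2,II-1,II-2]: 18 consistent
K/I-1 ? ·: Kk|kk
K/I-2 ? ·: Kk|kk
K/II-1 aff I-1×I-2: kk
K/II-2 un I-1×I-2: KK|Kk
⇒ K over [I-1,I-2,II-1,II-2]: 4 consistent

I-1 ∈ {GG JJ Kk, GG JJ kk, GG Jj Kk, GG Jj kk, Gg JJ Kk, Gg JJ kk, Gg Jj Kk, Gg Jj kk, gg JJ Kk, gg JJ kk, gg Jj Kk, gg Jj kk}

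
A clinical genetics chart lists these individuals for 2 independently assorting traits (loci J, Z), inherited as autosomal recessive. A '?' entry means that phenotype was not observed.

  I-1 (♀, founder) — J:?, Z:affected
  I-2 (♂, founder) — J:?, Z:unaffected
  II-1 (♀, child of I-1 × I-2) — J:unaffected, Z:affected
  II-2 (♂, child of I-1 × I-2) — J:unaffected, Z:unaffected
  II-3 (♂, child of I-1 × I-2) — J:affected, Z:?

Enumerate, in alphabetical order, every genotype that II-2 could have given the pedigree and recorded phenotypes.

II-2 ∈ {JJ Zz, Jj Zz}

J/I-1 ? ·: Jj|jj
J/I-2 ? ·: Jj|jj
J/II-1 un I-1×I-2: JJ|Jj
J/II-2 un I-1×I-2: JJ|Jj
J/II-3 aff I-1×I-2: jj
⇒ J over [I-1,I-2,II-1,II-2,II-3]: 6 consistent
Z/I-1 aff ·: zz
Z/I-2 un ·: Zz
Z/II-1 aff I-1×I-2: zz
Z/II-2 un I-1×I-2: Zz
Z/II-3 ? I-1×I-2: Zz|zz
⇒ Z over [I-1,I-2,II-1,II-2,II-3]: 2 consistent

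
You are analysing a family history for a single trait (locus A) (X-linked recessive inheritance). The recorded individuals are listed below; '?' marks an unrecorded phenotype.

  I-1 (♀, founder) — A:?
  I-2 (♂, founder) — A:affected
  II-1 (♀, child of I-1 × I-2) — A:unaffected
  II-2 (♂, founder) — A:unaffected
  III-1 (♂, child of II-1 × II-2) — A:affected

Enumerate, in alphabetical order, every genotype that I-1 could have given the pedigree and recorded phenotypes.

A/I-1 ? ·: X^AX^A|X^AX^a
A/I-2 aff ·: X^aY
A/II-1 un I-1×I-2: X^AX^a
A/II-2 un ·: X^AY
A/III-1 aff II-1×II-2: X^aY
⇒ A over [I-1,I-2,II-1,II-2,III-1]: 2 consistent

I-1 ∈ {X^AX^A, X^AX^a}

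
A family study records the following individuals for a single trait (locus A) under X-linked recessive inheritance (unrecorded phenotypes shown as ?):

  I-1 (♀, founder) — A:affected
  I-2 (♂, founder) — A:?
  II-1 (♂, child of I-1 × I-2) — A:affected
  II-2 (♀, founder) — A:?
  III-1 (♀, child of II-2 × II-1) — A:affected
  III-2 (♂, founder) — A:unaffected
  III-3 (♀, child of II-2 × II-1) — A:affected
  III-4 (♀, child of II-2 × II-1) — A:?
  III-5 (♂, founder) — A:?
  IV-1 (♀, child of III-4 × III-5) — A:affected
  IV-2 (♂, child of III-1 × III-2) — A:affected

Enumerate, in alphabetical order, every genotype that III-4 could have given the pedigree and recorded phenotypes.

III-4 ∈ {X^AX^a, X^aX^a}

A/I-1 aff ·: X^aX^a
A/I-2 ? ·: X^AY|X^aY
A/II-1 aff I-1×I-2: X^aY
A/II-2 ? ·: X^AX^a|X^aX^a
A/III-1 aff II-2×II-1: X^aX^a
A/III-2 un ·: X^AY
A/III-3 aff II-2×II-1: X^aX^a
A/III-4 ? II-2×II-1: X^AX^a|X^aX^a
A/III-5 ? ·: X^aY
A/IV-1 aff III-4×III-5: X^aX^a
A/IV-2 aff III-1×III-2: X^aY
⇒ A over [I-1,I-2,II-1,II-2,III-1,III-2,III-3,III-4,III-5,IV-1,IV-2]: 6 consistent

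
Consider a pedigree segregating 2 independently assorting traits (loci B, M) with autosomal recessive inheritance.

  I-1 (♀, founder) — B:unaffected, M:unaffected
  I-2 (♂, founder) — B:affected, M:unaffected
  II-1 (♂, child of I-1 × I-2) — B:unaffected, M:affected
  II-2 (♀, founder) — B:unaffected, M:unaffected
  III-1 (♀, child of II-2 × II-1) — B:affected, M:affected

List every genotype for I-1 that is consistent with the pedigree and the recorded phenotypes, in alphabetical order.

B/I-1 un ·: BB|Bb
B/I-2 aff ·: bb
B/II-1 un I-1×I-2: Bb
B/II-2 un ·: Bb
B/III-1 aff II-2×II-1: bb
⇒ B over [I-1,I-2,II-1,II-2,III-1]: 2 consistent
M/I-1 un ·: Mm
M/I-2 un ·: Mm
M/II-1 aff I-1×I-2: mm
M/II-2 un ·: Mm
M/III-1 aff II-2×II-1: mm
⇒ M over [I-1,I-2,II-1,II-2,III-1]: 1 consistent

I-1 ∈ {BB Mm, Bb Mm}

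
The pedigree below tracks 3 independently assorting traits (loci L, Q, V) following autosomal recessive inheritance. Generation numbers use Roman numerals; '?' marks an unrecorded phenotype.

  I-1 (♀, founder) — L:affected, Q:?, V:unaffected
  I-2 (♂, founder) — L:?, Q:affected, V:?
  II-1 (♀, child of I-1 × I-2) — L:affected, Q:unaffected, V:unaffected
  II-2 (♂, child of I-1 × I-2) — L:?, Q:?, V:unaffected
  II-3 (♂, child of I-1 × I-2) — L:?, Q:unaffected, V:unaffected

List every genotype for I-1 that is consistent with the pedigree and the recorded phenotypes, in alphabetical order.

L/I-1 aff ·: ll
L/I-2 ? ·: Ll|ll
L/II-1 aff I-1×I-2: ll
L/II-2 ? I-1×I-2: Ll|ll
L/II-3 ? I-1×I-2: Ll|ll
⇒ L over [I-1,I-2,II-1,II-2,II-3]: 5 consistent
Q/I-1 ? ·: QQ|Qq
Q/I-2 aff ·: qq
Q/II-1 un I-1×I-2: Qq
Q/II-2 ? I-1×I-2: Qq|qq
Q/II-3 un I-1×I-2: Qq
⇒ Q over [I-1,I-2,II-1,II-2,II-3]: 3 consistent
V/I-1 un ·: VV|Vv
V/I-2 ? ·: VV|Vv|vv
V/II-1 un I-1×I-2: VV|Vv
V/II-2 un I-1×I-2: VV|Vv
V/II-3 un I-1×I-2: VV|Vv
⇒ V over [I-1,I-2,II-1,II-2,II-3]: 27 consistent

I-1 ∈ {ll QQ VV, ll QQ Vv, ll Qq VV, ll Qq Vv}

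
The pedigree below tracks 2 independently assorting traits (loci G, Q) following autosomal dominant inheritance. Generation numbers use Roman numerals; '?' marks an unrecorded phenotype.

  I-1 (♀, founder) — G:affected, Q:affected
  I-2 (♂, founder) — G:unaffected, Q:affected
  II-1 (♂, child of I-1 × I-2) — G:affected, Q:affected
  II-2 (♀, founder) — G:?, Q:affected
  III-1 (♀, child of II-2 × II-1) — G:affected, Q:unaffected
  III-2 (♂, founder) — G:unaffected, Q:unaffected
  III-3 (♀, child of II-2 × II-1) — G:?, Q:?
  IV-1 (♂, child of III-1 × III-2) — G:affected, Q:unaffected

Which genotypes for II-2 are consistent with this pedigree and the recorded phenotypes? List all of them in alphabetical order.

G/I-1 aff ·: Gg|GG
G/I-2 un ·: gg
G/II-1 aff I-1×I-2: Gg
G/II-2 ? ·: gg|Gg|GG
G/III-1 aff II-2×II-1: Gg|GG
G/III-2 un ·: gg
G/III-3 ? II-2×II-1: gg|Gg|GG
G/IV-1 aff III-1×III-2: Gg
⇒ G over [I-1,I-2,II-1,II-2,III-1,III-2,III-3,IV-1]: 24 consistent
Q/I-1 aff ·: Qq|QQ
Q/I-2 aff ·: Qq|QQ
Q/II-1 aff I-1×I-2: Qq
Q/II-2 aff ·: Qq
Q/III-1 un II-2×II-1: qq
Q/III-2 un ·: qq
Q/III-3 ? II-2×II-1: qq|Qq|QQ
Q/IV-1 un III-1×III-2: qq
⇒ Q over [I-1,I-2,II-1,II-2,III-1,III-2,III-3,IV-1]: 9 consistent

II-2 ∈ {GG Qq, Gg Qq, gg Qq}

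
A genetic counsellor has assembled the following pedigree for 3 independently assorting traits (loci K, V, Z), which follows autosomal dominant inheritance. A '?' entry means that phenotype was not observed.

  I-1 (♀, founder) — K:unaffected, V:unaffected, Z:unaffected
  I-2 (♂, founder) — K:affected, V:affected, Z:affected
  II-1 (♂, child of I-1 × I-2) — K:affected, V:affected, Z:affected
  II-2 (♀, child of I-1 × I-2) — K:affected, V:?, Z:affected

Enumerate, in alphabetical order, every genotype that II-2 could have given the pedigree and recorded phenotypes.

II-2 ∈ {Kk Vv Zz, Kk vv Zz}

K/I-1 un ·: kk
K/I-2 aff ·: Kk|KK
K/II-1 aff I-1×I-2: Kk
K/II-2 aff I-1×I-2: Kk
⇒ K over [I-1,I-2,II-1,II-2]: 2 consistent
V/I-1 un ·: vv
V/I-2 aff ·: Vv|VV
V/II-1 aff I-1×I-2: Vv
V/II-2 ? I-1×I-2: vv|Vv
⇒ V over [I-1,I-2,II-1,II-2]: 3 consistent
Z/I-1 un ·: zz
Z/I-2 aff ·: Zz|ZZ
Z/II-1 aff I-1×I-2: Zz
Z/II-2 aff I-1×I-2: Zz
⇒ Z over [I-1,I-2,II-1,II-2]: 2 consistent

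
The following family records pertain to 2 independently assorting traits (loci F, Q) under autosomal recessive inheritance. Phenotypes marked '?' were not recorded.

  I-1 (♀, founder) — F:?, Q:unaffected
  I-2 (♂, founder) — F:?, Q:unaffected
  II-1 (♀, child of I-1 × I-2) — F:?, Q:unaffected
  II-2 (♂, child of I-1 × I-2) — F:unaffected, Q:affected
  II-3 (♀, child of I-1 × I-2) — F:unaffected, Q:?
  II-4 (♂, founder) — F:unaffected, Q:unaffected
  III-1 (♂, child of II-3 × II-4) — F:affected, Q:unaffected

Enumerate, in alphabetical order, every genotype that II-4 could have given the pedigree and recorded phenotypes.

II-4 ∈ {Ff QQ, Ff Qq}

F/I-1 ? ·: FF|Ff|ff
F/I-2 ? ·: FF|Ff|ff
F/II-1 ? I-1×I-2: FF|Ff|ff
F/II-2 un I-1×I-2: FF|Ff
F/II-3 un I-1×I-2: Ff
F/II-4 un ·: Ff
F/III-1 aff II-3×II-4: ff
⇒ F over [I-1,I-2,II-1,II-2,II-3,II-4,III-1]: 20 consistent
Q/I-1 un ·: Qq
Q/I-2 un ·: Qq
Q/II-1 un I-1×I-2: QQ|Qq
Q/II-2 aff I-1×I-2: qq
Q/II-3 ? I-1×I-2: QQ|Qq|qq
Q/II-4 un ·: QQ|Qq
Q/III-1 un II-3×II-4: QQ|Qq
⇒ Q over [I-1,I-2,II-1,II-2,II-3,II-4,III-1]: 18 consistent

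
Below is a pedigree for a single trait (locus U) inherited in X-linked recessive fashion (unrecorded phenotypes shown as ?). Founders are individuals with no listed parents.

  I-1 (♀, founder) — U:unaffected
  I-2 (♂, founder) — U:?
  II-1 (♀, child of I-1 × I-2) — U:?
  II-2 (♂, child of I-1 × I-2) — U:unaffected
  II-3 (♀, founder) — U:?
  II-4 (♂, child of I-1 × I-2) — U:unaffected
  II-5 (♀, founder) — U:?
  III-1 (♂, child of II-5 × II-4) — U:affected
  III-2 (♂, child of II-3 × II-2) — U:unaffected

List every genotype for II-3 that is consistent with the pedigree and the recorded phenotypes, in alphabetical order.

U/I-1 un ·: X^UX^U|X^UX^u
U/I-2 ? ·: X^UY|X^uY
U/II-1 ? I-1×I-2: X^UX^U|X^UX^u|X^uX^u
U/II-2 un I-1×I-2: X^UY
U/II-3 ? ·: X^UX^U|X^UX^u
U/II-4 un I-1×I-2: X^UY
U/II-5 ? ·: X^UX^u|X^uX^u
U/III-1 aff II-5×II-4: X^uY
U/III-2 un II-3×II-2: X^UY
⇒ U over [I-1,I-2,II-1,II-2,II-3,II-4,II-5,III-1,III-2]: 24 consistent

II-3 ∈ {X^UX^U, X^UX^u}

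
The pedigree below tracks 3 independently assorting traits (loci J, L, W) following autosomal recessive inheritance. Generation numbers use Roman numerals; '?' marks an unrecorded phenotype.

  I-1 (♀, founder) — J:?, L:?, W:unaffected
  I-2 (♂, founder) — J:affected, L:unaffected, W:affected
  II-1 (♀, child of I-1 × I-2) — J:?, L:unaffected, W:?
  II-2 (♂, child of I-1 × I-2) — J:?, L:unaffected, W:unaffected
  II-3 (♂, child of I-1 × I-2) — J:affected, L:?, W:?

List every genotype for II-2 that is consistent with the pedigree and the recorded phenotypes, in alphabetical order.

J/I-1 ? ·: Jj|jj
J/I-2 aff ·: jj
J/II-1 ? I-1×I-2: Jj|jj
J/II-2 ? I-1×I-2: Jj|jj
J/II-3 aff I-1×I-2: jj
⇒ J over [I-1,I-2,II-1,II-2,II-3]: 5 consistent
L/I-1 ? ·: LL|Ll|ll
L/I-2 un ·: LL|Ll
L/II-1 un I-1×I-2: LL|Ll
L/II-2 un I-1×I-2: LL|Ll
L/II-3 ? I-1×I-2: LL|Ll|ll
⇒ L over [I-1,I-2,II-1,II-2,II-3]: 32 consistent
W/I-1 un ·: WW|Ww
W/I-2 aff ·: ww
W/II-1 ? I-1×I-2: Ww|ww
W/II-2 un I-1×I-2: Ww
W/II-3 ? I-1×I-2: Ww|ww
⇒ W over [I-1,I-2,II-1,II-2,II-3]: 5 consistent

II-2 ∈ {Jj LL Ww, Jj Ll Ww, jj LL Ww, jj Ll Ww}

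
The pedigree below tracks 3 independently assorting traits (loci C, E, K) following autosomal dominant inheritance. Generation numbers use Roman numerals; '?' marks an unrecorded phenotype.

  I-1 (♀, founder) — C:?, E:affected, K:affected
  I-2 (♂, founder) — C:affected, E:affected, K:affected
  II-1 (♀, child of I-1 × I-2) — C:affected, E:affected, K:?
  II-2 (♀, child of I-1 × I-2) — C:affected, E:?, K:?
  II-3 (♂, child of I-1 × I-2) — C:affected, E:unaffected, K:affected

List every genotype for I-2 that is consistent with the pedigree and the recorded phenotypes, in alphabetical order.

I-2 ∈ {CC Ee KK, CC Ee Kk, Cc Ee KK, Cc Ee Kk}

C/I-1 ? ·: cc|Cc|CC
C/I-2 aff ·: Cc|CC
C/II-1 aff I-1×I-2: Cc|CC
C/II-2 aff I-1×I-2: Cc|CC
C/II-3 aff I-1×I-2: Cc|CC
⇒ C over [I-1,I-2,II-1,II-2,II-3]: 27 consistent
E/I-1 aff ·: Ee
E/I-2 aff ·: Ee
E/II-1 aff I-1×I-2: Ee|EE
E/II-2 ? I-1×I-2: ee|Ee|EE
E/II-3 un I-1×I-2: ee
⇒ E over [I-1,I-2,II-1,II-2,II-3]: 6 consistent
K/I-1 aff ·: Kk|KK
K/I-2 aff ·: Kk|KK
K/II-1 ? I-1×I-2: kk|Kk|KK
K/II-2 ? I-1×I-2: kk|Kk|KK
K/II-3 aff I-1×I-2: Kk|KK
⇒ K over [I-1,I-2,II-1,II-2,II-3]: 35 consistent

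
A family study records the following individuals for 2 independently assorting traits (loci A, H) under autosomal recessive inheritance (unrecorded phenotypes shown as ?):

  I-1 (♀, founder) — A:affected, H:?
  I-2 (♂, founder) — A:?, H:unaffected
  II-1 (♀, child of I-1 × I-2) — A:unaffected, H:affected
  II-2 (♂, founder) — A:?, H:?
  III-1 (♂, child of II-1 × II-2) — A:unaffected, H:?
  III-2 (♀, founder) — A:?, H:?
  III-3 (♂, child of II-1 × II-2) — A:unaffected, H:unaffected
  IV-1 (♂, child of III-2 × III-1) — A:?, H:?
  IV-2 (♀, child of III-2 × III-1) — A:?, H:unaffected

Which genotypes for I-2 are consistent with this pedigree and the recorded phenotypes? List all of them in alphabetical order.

I-2 ∈ {AA Hh, Aa Hh}

A/I-1 aff ·: aa
A/I-2 ? ·: AA|Aa
A/II-1 un I-1×I-2: Aa
A/II-2 ? ·: AA|Aa|aa
A/III-1 un II-1×II-2: AA|Aa
A/III-2 ? ·: AA|Aa|aa
A/III-3 un II-1×II-2: AA|Aa
A/IV-1 ? III-2×III-1: AA|Aa|aa
A/IV-2 ? III-2×III-1: AA|Aa|aa
⇒ A over [I-1,I-2,II-1,II-2,III-1,III-2,III-3,IV-1,IV-2]: 218 consistent
H/I-1 ? ·: Hh|hh
H/I-2 un ·: Hh
H/II-1 aff I-1×I-2: hh
H/II-2 ? ·: HH|Hh
H/III-1 ? II-1×II-2: Hh|hh
H/III-2 ? ·: HH|Hh|hh
H/III-3 un II-1×II-2: Hh
H/IV-1 ? III-2×III-1: HH|Hh|hh
H/IV-2 un III-2×III-1: HH|Hh
⇒ H over [I-1,I-2,II-1,II-2,III-1,III-2,III-3,IV-1,IV-2]: 54 consistent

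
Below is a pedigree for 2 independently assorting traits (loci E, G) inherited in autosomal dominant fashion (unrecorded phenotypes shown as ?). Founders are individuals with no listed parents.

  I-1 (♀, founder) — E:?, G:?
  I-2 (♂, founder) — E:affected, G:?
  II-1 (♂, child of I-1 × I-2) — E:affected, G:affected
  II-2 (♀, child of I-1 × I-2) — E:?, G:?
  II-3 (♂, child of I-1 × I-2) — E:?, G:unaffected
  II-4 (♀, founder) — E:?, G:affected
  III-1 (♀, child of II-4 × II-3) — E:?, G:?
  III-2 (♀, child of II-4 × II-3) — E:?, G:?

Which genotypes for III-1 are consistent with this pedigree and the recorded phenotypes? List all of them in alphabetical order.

III-1 ∈ {EE Gg, EE gg, Ee Gg, Ee gg, ee Gg, ee gg}

E/I-1 ? ·: ee|Ee|EE
E/I-2 aff ·: Ee|EE
E/II-1 aff I-1×I-2: Ee|EE
E/II-2 ? I-1×I-2: ee|Ee|EE
E/II-3 ? I-1×I-2: ee|Ee|EE
E/II-4 ? ·: ee|Ee|EE
E/III-1 ? II-4×II-3: ee|Ee|EE
E/III-2 ? II-4×II-3: ee|Ee|EE
⇒ E over [I-1,I-2,II-1,II-2,II-3,II-4,III-1,III-2]: 427 consistent
G/I-1 ? ·: gg|Gg
G/I-2 ? ·: gg|Gg
G/II-1 aff I-1×I-2: Gg|GG
G/II-2 ? I-1×I-2: gg|Gg|GG
G/II-3 un I-1×I-2: gg
G/II-4 aff ·: Gg|GG
G/III-1 ? II-4×II-3: gg|Gg
G/III-2 ? II-4×II-3: gg|Gg
⇒ G over [I-1,I-2,II-1,II-2,II-3,II-4,III-1,III-2]: 50 consistent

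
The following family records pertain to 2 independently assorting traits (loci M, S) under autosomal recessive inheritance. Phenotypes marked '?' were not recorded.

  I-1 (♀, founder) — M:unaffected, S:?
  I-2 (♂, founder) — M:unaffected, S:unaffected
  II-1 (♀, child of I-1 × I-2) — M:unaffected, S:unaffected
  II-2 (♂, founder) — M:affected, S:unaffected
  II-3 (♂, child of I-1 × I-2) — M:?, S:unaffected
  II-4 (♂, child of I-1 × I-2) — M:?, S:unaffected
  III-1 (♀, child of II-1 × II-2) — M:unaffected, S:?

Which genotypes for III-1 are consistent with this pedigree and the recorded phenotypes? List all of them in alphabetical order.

M/I-1 un ·: MM|Mm
M/I-2 un ·: MM|Mm
M/II-1 un I-1×I-2: MM|Mm
M/II-2 aff ·: mm
M/II-3 ? I-1×I-2: MM|Mm|mm
M/II-4 ? I-1×I-2: MM|Mm|mm
M/III-1 un II-1×II-2: Mm
⇒ M over [I-1,I-2,II-1,II-2,II-3,II-4,III-1]: 35 consistent
S/I-1 ? ·: SS|Ss|ss
S/I-2 un ·: SS|Ss
S/II-1 un I-1×I-2: SS|Ss
S/II-2 un ·: SS|Ss
S/II-3 un I-1×I-2: SS|Ss
S/II-4 un I-1×I-2: SS|Ss
S/III-1 ? II-1×II-2: SS|Ss|ss
⇒ S over [I-1,I-2,II-1,II-2,II-3,II-4,III-1]: 109 consistent

III-1 ∈ {Mm SS, Mm Ss, Mm ss}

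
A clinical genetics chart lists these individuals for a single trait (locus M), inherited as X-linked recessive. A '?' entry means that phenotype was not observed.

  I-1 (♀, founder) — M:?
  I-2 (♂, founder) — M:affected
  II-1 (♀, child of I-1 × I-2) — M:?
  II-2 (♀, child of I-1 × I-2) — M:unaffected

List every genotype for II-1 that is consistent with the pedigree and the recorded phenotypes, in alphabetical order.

M/I-1 ? ·: X^MX^M|X^MX^m
M/I-2 aff ·: X^mY
M/II-1 ? I-1×I-2: X^MX^m|X^mX^m
M/II-2 un I-1×I-2: X^MX^m
⇒ M over [I-1,I-2,II-1,II-2]: 3 consistent

II-1 ∈ {X^MX^m, X^mX^m}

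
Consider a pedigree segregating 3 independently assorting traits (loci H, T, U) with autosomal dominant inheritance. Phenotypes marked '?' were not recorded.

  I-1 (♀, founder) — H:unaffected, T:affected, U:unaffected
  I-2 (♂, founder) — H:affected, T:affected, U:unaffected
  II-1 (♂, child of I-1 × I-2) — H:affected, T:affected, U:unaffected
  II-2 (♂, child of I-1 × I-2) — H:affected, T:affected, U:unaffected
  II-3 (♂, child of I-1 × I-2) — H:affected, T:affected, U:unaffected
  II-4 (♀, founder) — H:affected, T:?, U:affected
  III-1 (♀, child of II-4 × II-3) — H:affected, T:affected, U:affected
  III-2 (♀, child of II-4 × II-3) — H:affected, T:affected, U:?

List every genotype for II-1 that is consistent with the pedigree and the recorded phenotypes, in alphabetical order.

H/I-1 un ·: hh
H/I-2 aff ·: Hh|HH
H/II-1 aff I-1×I-2: Hh
H/II-2 aff I-1×I-2: Hh
H/II-3 aff I-1×I-2: Hh
H/II-4 aff ·: Hh|HH
H/III-1 aff II-4×II-3: Hh|HH
H/III-2 aff II-4×II-3: Hh|HH
⇒ H over [I-1,I-2,II-1,II-2,II-3,II-4,III-1,III-2]: 16 consistent
T/I-1 aff ·: Tt|TT
T/I-2 aff ·: Tt|TT
T/II-1 aff I-1×I-2: Tt|TT
T/II-2 aff I-1×I-2: Tt|TT
T/II-3 aff I-1×I-2: Tt|TT
T/II-4 ? ·: tt|Tt|TT
T/III-1 aff II-4×II-3: Tt|TT
T/III-2 aff II-4×II-3: Tt|TT
⇒ T over [I-1,I-2,II-1,II-2,II-3,II-4,III-1,III-2]: 186 consistent
U/I-1 un ·: uu
U/I-2 un ·: uu
U/II-1 un I-1×I-2: uu
U/II-2 un I-1×I-2: uu
U/II-3 un I-1×I-2: uu
U/II-4 aff ·: Uu|UU
U/III-1 aff II-4×II-3: Uu
U/III-2 ? II-4×II-3: uu|Uu
⇒ U over [I-1,I-2,II-1,II-2,II-3,II-4,III-1,III-2]: 3 consistent

II-1 ∈ {Hh TT uu, Hh Tt uu}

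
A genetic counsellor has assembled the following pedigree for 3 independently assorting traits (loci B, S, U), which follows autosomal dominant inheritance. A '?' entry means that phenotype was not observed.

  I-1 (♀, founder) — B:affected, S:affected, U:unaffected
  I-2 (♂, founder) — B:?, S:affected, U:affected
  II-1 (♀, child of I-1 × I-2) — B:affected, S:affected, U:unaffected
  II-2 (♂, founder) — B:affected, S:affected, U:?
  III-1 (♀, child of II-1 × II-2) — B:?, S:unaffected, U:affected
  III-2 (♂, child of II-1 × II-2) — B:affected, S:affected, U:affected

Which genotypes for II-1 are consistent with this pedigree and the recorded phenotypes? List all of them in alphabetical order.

II-1 ∈ {BB Ss uu, Bb Ss uu}

B/I-1 aff ·: Bb|BB
B/I-2 ? ·: bb|Bb|BB
B/II-1 aff I-1×I-2: Bb|BB
B/II-2 aff ·: Bb|BB
B/III-1 ? II-1×II-2: bb|Bb|BB
B/III-2 aff II-1×II-2: Bb|BB
⇒ B over [I-1,I-2,II-1,II-2,III-1,III-2]: 70 consistent
S/I-1 aff ·: Ss|SS
S/I-2 aff ·: Ss|SS
S/II-1 aff I-1×I-2: Ss
S/II-2 aff ·: Ss
S/III-1 un II-1×II-2: ss
S/III-2 aff II-1×II-2: Ss|SS
⇒ S over [I-1,I-2,II-1,II-2,III-1,III-2]: 6 consistent
U/I-1 un ·: uu
U/I-2 aff ·: Uu
U/II-1 un I-1×I-2: uu
U/II-2 ? ·: Uu|UU
U/III-1 aff II-1×II-2: Uu
U/III-2 aff II-1×II-2: Uu
⇒ U over [I-1,I-2,II-1,II-2,III-1,III-2]: 2 consistent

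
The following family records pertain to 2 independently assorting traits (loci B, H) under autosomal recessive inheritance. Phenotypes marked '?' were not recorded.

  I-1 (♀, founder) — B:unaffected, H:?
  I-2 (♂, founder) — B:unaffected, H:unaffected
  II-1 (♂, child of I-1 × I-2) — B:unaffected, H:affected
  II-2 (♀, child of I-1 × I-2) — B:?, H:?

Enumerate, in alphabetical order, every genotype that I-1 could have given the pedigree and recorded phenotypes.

I-1 ∈ {BB Hh, BB hh, Bb Hh, Bb hh}

B/I-1 un ·: BB|Bb
B/I-2 un ·: BB|Bb
B/II-1 un I-1×I-2: BB|Bb
B/II-2 ? I-1×I-2: BB|Bb|bb
⇒ B over [I-1,I-2,II-1,II-2]: 15 consistent
H/I-1 ? ·: Hh|hh
H/I-2 un ·: Hh
H/II-1 aff I-1×I-2: hh
H/II-2 ? I-1×I-2: HH|Hh|hh
⇒ H over [I-1,I-2,II-1,II-2]: 5 consistent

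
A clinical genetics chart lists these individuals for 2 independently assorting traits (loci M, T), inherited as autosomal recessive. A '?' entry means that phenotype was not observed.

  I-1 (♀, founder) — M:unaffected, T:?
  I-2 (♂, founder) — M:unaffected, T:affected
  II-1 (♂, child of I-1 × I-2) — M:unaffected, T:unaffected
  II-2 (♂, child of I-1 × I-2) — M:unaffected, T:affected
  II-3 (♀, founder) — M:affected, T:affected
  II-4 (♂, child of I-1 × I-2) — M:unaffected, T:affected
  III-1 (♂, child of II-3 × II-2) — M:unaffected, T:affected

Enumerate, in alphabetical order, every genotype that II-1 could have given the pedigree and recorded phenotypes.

II-1 ∈ {MM Tt, Mm Tt}

M/I-1 un ·: MM|Mm
M/I-2 un ·: MM|Mm
M/II-1 un I-1×I-2: MM|Mm
M/II-2 un I-1×I-2: MM|Mm
M/II-3 aff ·: mm
M/II-4 un I-1×I-2: MM|Mm
M/III-1 un II-3×II-2: Mm
⇒ M over [I-1,I-2,II-1,II-2,II-3,II-4,III-1]: 25 consistent
T/I-1 ? ·: Tt
T/I-2 aff ·: tt
T/II-1 un I-1×I-2: Tt
T/II-2 aff I-1×I-2: tt
T/II-3 aff ·: tt
T/II-4 aff I-1×I-2: tt
T/III-1 aff II-3×II-2: tt
⇒ T over [I-1,I-2,II-1,II-2,II-3,II-4,III-1]: 1 consistent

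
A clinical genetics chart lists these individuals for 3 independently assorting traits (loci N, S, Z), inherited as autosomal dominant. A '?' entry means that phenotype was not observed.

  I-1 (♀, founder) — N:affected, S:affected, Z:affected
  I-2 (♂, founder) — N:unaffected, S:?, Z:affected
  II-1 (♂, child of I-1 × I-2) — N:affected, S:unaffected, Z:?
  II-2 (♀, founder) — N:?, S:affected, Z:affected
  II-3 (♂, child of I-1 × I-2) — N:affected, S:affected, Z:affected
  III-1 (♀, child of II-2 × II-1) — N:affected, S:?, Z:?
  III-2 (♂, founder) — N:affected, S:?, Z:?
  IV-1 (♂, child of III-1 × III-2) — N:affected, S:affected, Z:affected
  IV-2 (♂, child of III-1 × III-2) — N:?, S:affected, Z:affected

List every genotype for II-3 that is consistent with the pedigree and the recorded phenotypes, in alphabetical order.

II-3 ∈ {Nn SS ZZ, Nn SS Zz, Nn Ss ZZ, Nn Ss Zz}

N/I-1 aff ·: Nn|NN
N/I-2 un ·: nn
N/II-1 aff I-1×I-2: Nn
N/II-2 ? ·: nn|Nn|NN
N/II-3 aff I-1×I-2: Nn
N/III-1 aff II-2×II-1: Nn|NN
N/III-2 aff ·: Nn|NN
N/IV-1 aff III-1×III-2: Nn|NN
N/IV-2 ? III-1×III-2: nn|Nn|NN
⇒ N over [I-1,I-2,II-1,II-2,II-3,III-1,III-2,IV-1,IV-2]: 80 consistent
S/I-1 aff ·: Ss
S/I-2 ? ·: ss|Ss
S/II-1 un I-1×I-2: ss
S/II-2 aff ·: Ss|SS
S/II-3 aff I-1×I-2: Ss|SS
S/III-1 ? II-2×II-1: ss|Ss
S/III-2 ? ·: ss|Ss|SS
S/IV-1 aff III-1×III-2: Ss|SS
S/IV-2 aff III-1×III-2: Ss|SS
⇒ S over [I-1,I-2,II-1,II-2,II-3,III-1,III-2,IV-1,IV-2]: 60 consistent
Z/I-1 aff ·: Zz|ZZ
Z/I-2 aff ·: Zz|ZZ
Z/II-1 ? I-1×I-2: zz|Zz|ZZ
Z/II-2 aff ·: Zz|ZZ
Z/II-3 aff I-1×I-2: Zz|ZZ
Z/III-1 ? II-2×II-1: zz|Zz|ZZ
Z/III-2 ? ·: zz|Zz|ZZ
Z/IV-1 aff III-1×III-2: Zz|ZZ
Z/IV-2 aff III-1×III-2: Zz|ZZ
⇒ Z over [I-1,I-2,II-1,II-2,II-3,III-1,III-2,IV-1,IV-2]: 379 consistent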